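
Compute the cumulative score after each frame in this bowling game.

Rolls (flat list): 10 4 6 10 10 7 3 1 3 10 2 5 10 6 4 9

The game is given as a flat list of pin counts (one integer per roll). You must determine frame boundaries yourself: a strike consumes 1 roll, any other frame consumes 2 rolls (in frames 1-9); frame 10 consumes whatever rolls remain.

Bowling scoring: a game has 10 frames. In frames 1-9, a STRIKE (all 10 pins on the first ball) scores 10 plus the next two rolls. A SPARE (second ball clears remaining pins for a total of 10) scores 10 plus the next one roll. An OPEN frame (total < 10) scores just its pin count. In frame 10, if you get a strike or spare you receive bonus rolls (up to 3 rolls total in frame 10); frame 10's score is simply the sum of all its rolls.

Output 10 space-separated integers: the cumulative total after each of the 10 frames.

Answer: 20 40 67 87 98 102 119 126 146 165

Derivation:
Frame 1: STRIKE. 10 + next two rolls (4+6) = 20. Cumulative: 20
Frame 2: SPARE (4+6=10). 10 + next roll (10) = 20. Cumulative: 40
Frame 3: STRIKE. 10 + next two rolls (10+7) = 27. Cumulative: 67
Frame 4: STRIKE. 10 + next two rolls (7+3) = 20. Cumulative: 87
Frame 5: SPARE (7+3=10). 10 + next roll (1) = 11. Cumulative: 98
Frame 6: OPEN (1+3=4). Cumulative: 102
Frame 7: STRIKE. 10 + next two rolls (2+5) = 17. Cumulative: 119
Frame 8: OPEN (2+5=7). Cumulative: 126
Frame 9: STRIKE. 10 + next two rolls (6+4) = 20. Cumulative: 146
Frame 10: SPARE. Sum of all frame-10 rolls (6+4+9) = 19. Cumulative: 165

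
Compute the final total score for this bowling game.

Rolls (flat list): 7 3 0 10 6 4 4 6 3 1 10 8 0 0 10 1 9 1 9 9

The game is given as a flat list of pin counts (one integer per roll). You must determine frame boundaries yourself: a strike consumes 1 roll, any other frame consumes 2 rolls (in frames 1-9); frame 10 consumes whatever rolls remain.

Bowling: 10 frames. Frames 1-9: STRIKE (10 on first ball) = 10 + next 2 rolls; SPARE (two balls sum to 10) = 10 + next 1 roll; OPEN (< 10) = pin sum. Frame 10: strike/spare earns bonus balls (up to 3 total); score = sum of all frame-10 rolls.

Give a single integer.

Frame 1: SPARE (7+3=10). 10 + next roll (0) = 10. Cumulative: 10
Frame 2: SPARE (0+10=10). 10 + next roll (6) = 16. Cumulative: 26
Frame 3: SPARE (6+4=10). 10 + next roll (4) = 14. Cumulative: 40
Frame 4: SPARE (4+6=10). 10 + next roll (3) = 13. Cumulative: 53
Frame 5: OPEN (3+1=4). Cumulative: 57
Frame 6: STRIKE. 10 + next two rolls (8+0) = 18. Cumulative: 75
Frame 7: OPEN (8+0=8). Cumulative: 83
Frame 8: SPARE (0+10=10). 10 + next roll (1) = 11. Cumulative: 94
Frame 9: SPARE (1+9=10). 10 + next roll (1) = 11. Cumulative: 105
Frame 10: SPARE. Sum of all frame-10 rolls (1+9+9) = 19. Cumulative: 124

Answer: 124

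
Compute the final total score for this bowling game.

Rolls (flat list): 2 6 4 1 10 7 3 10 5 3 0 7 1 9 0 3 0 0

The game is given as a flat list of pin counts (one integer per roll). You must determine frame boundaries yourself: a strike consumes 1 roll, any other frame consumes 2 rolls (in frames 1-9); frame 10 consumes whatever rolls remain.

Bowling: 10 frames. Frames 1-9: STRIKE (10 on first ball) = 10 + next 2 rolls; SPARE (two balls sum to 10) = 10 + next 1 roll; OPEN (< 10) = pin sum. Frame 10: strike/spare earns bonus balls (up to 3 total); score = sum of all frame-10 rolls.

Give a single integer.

Answer: 99

Derivation:
Frame 1: OPEN (2+6=8). Cumulative: 8
Frame 2: OPEN (4+1=5). Cumulative: 13
Frame 3: STRIKE. 10 + next two rolls (7+3) = 20. Cumulative: 33
Frame 4: SPARE (7+3=10). 10 + next roll (10) = 20. Cumulative: 53
Frame 5: STRIKE. 10 + next two rolls (5+3) = 18. Cumulative: 71
Frame 6: OPEN (5+3=8). Cumulative: 79
Frame 7: OPEN (0+7=7). Cumulative: 86
Frame 8: SPARE (1+9=10). 10 + next roll (0) = 10. Cumulative: 96
Frame 9: OPEN (0+3=3). Cumulative: 99
Frame 10: OPEN. Sum of all frame-10 rolls (0+0) = 0. Cumulative: 99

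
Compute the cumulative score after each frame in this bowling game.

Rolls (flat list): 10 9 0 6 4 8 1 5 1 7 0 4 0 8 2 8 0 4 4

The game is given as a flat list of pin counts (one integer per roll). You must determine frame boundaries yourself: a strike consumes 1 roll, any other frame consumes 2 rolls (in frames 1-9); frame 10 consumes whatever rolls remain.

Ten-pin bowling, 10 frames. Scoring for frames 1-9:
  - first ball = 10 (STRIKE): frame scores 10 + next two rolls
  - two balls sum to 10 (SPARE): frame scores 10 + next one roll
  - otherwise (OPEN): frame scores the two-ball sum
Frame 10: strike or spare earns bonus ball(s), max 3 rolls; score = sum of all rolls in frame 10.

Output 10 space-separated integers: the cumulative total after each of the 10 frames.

Answer: 19 28 46 55 61 68 72 90 98 106

Derivation:
Frame 1: STRIKE. 10 + next two rolls (9+0) = 19. Cumulative: 19
Frame 2: OPEN (9+0=9). Cumulative: 28
Frame 3: SPARE (6+4=10). 10 + next roll (8) = 18. Cumulative: 46
Frame 4: OPEN (8+1=9). Cumulative: 55
Frame 5: OPEN (5+1=6). Cumulative: 61
Frame 6: OPEN (7+0=7). Cumulative: 68
Frame 7: OPEN (4+0=4). Cumulative: 72
Frame 8: SPARE (8+2=10). 10 + next roll (8) = 18. Cumulative: 90
Frame 9: OPEN (8+0=8). Cumulative: 98
Frame 10: OPEN. Sum of all frame-10 rolls (4+4) = 8. Cumulative: 106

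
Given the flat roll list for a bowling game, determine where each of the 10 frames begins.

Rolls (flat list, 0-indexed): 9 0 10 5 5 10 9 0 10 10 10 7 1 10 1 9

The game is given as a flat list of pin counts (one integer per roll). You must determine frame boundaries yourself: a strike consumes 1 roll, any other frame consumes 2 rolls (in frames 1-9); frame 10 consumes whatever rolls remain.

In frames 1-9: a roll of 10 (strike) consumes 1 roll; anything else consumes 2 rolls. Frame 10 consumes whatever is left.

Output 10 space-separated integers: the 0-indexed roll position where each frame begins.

Frame 1 starts at roll index 0: rolls=9,0 (sum=9), consumes 2 rolls
Frame 2 starts at roll index 2: roll=10 (strike), consumes 1 roll
Frame 3 starts at roll index 3: rolls=5,5 (sum=10), consumes 2 rolls
Frame 4 starts at roll index 5: roll=10 (strike), consumes 1 roll
Frame 5 starts at roll index 6: rolls=9,0 (sum=9), consumes 2 rolls
Frame 6 starts at roll index 8: roll=10 (strike), consumes 1 roll
Frame 7 starts at roll index 9: roll=10 (strike), consumes 1 roll
Frame 8 starts at roll index 10: roll=10 (strike), consumes 1 roll
Frame 9 starts at roll index 11: rolls=7,1 (sum=8), consumes 2 rolls
Frame 10 starts at roll index 13: 3 remaining rolls

Answer: 0 2 3 5 6 8 9 10 11 13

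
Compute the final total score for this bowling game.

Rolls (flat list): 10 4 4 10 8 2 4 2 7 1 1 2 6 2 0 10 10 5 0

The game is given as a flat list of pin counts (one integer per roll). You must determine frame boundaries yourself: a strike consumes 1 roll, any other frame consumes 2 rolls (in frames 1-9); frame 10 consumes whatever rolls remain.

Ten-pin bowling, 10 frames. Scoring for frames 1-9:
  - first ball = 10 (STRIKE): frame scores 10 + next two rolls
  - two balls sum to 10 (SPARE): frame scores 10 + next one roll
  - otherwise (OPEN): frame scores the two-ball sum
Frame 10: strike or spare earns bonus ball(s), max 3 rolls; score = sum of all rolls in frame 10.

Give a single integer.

Answer: 120

Derivation:
Frame 1: STRIKE. 10 + next two rolls (4+4) = 18. Cumulative: 18
Frame 2: OPEN (4+4=8). Cumulative: 26
Frame 3: STRIKE. 10 + next two rolls (8+2) = 20. Cumulative: 46
Frame 4: SPARE (8+2=10). 10 + next roll (4) = 14. Cumulative: 60
Frame 5: OPEN (4+2=6). Cumulative: 66
Frame 6: OPEN (7+1=8). Cumulative: 74
Frame 7: OPEN (1+2=3). Cumulative: 77
Frame 8: OPEN (6+2=8). Cumulative: 85
Frame 9: SPARE (0+10=10). 10 + next roll (10) = 20. Cumulative: 105
Frame 10: STRIKE. Sum of all frame-10 rolls (10+5+0) = 15. Cumulative: 120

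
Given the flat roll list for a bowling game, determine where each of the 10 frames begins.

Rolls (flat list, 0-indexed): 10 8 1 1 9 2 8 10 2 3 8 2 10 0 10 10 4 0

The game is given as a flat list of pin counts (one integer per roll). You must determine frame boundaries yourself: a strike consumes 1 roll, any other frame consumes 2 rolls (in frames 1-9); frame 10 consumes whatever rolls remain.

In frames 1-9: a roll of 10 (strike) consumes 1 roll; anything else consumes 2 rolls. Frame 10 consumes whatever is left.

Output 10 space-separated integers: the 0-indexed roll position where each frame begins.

Answer: 0 1 3 5 7 8 10 12 13 15

Derivation:
Frame 1 starts at roll index 0: roll=10 (strike), consumes 1 roll
Frame 2 starts at roll index 1: rolls=8,1 (sum=9), consumes 2 rolls
Frame 3 starts at roll index 3: rolls=1,9 (sum=10), consumes 2 rolls
Frame 4 starts at roll index 5: rolls=2,8 (sum=10), consumes 2 rolls
Frame 5 starts at roll index 7: roll=10 (strike), consumes 1 roll
Frame 6 starts at roll index 8: rolls=2,3 (sum=5), consumes 2 rolls
Frame 7 starts at roll index 10: rolls=8,2 (sum=10), consumes 2 rolls
Frame 8 starts at roll index 12: roll=10 (strike), consumes 1 roll
Frame 9 starts at roll index 13: rolls=0,10 (sum=10), consumes 2 rolls
Frame 10 starts at roll index 15: 3 remaining rolls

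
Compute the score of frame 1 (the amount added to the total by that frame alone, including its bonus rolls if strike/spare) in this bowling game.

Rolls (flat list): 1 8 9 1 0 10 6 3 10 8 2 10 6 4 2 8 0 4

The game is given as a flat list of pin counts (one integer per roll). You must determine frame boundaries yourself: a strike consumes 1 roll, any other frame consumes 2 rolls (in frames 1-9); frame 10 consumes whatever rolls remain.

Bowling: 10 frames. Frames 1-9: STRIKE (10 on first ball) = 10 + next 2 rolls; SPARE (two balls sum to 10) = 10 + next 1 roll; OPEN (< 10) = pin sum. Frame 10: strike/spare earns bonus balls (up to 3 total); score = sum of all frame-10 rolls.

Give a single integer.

Frame 1: OPEN (1+8=9). Cumulative: 9
Frame 2: SPARE (9+1=10). 10 + next roll (0) = 10. Cumulative: 19
Frame 3: SPARE (0+10=10). 10 + next roll (6) = 16. Cumulative: 35

Answer: 9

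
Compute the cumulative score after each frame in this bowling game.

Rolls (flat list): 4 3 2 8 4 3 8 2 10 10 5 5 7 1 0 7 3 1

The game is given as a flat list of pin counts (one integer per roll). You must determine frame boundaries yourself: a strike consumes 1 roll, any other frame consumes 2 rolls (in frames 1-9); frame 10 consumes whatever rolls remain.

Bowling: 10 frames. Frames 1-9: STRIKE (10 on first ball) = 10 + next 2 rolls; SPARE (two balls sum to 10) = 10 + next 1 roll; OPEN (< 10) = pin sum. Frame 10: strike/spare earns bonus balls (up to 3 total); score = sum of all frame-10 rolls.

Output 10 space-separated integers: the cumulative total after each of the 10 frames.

Frame 1: OPEN (4+3=7). Cumulative: 7
Frame 2: SPARE (2+8=10). 10 + next roll (4) = 14. Cumulative: 21
Frame 3: OPEN (4+3=7). Cumulative: 28
Frame 4: SPARE (8+2=10). 10 + next roll (10) = 20. Cumulative: 48
Frame 5: STRIKE. 10 + next two rolls (10+5) = 25. Cumulative: 73
Frame 6: STRIKE. 10 + next two rolls (5+5) = 20. Cumulative: 93
Frame 7: SPARE (5+5=10). 10 + next roll (7) = 17. Cumulative: 110
Frame 8: OPEN (7+1=8). Cumulative: 118
Frame 9: OPEN (0+7=7). Cumulative: 125
Frame 10: OPEN. Sum of all frame-10 rolls (3+1) = 4. Cumulative: 129

Answer: 7 21 28 48 73 93 110 118 125 129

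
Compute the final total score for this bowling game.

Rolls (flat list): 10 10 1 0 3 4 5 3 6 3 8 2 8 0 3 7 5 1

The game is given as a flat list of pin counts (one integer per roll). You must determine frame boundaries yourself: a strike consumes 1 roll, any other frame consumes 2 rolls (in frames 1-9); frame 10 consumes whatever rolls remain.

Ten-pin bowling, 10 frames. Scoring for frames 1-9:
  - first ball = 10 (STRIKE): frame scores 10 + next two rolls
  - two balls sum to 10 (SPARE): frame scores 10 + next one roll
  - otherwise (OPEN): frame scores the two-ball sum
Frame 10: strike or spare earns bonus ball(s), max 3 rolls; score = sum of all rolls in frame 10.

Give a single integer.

Frame 1: STRIKE. 10 + next two rolls (10+1) = 21. Cumulative: 21
Frame 2: STRIKE. 10 + next two rolls (1+0) = 11. Cumulative: 32
Frame 3: OPEN (1+0=1). Cumulative: 33
Frame 4: OPEN (3+4=7). Cumulative: 40
Frame 5: OPEN (5+3=8). Cumulative: 48
Frame 6: OPEN (6+3=9). Cumulative: 57
Frame 7: SPARE (8+2=10). 10 + next roll (8) = 18. Cumulative: 75
Frame 8: OPEN (8+0=8). Cumulative: 83
Frame 9: SPARE (3+7=10). 10 + next roll (5) = 15. Cumulative: 98
Frame 10: OPEN. Sum of all frame-10 rolls (5+1) = 6. Cumulative: 104

Answer: 104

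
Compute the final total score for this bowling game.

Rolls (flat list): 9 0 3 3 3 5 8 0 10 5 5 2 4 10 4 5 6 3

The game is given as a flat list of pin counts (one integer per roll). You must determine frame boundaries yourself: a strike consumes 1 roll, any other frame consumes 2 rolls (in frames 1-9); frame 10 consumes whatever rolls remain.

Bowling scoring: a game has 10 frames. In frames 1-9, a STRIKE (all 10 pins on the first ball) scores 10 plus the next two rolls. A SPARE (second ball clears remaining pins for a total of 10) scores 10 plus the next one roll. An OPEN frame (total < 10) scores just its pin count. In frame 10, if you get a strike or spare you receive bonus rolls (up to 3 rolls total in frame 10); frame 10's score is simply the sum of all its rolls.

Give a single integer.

Frame 1: OPEN (9+0=9). Cumulative: 9
Frame 2: OPEN (3+3=6). Cumulative: 15
Frame 3: OPEN (3+5=8). Cumulative: 23
Frame 4: OPEN (8+0=8). Cumulative: 31
Frame 5: STRIKE. 10 + next two rolls (5+5) = 20. Cumulative: 51
Frame 6: SPARE (5+5=10). 10 + next roll (2) = 12. Cumulative: 63
Frame 7: OPEN (2+4=6). Cumulative: 69
Frame 8: STRIKE. 10 + next two rolls (4+5) = 19. Cumulative: 88
Frame 9: OPEN (4+5=9). Cumulative: 97
Frame 10: OPEN. Sum of all frame-10 rolls (6+3) = 9. Cumulative: 106

Answer: 106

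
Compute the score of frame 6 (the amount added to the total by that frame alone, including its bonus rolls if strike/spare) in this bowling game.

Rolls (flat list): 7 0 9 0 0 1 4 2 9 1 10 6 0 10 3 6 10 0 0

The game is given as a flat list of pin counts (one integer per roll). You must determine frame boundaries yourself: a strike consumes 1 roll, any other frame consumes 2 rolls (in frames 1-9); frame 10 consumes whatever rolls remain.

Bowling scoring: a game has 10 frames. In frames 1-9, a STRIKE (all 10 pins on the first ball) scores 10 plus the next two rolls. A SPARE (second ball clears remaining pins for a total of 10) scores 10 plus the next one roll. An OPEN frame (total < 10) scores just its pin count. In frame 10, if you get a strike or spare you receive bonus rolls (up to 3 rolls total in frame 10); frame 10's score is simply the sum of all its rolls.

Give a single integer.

Frame 1: OPEN (7+0=7). Cumulative: 7
Frame 2: OPEN (9+0=9). Cumulative: 16
Frame 3: OPEN (0+1=1). Cumulative: 17
Frame 4: OPEN (4+2=6). Cumulative: 23
Frame 5: SPARE (9+1=10). 10 + next roll (10) = 20. Cumulative: 43
Frame 6: STRIKE. 10 + next two rolls (6+0) = 16. Cumulative: 59
Frame 7: OPEN (6+0=6). Cumulative: 65
Frame 8: STRIKE. 10 + next two rolls (3+6) = 19. Cumulative: 84

Answer: 16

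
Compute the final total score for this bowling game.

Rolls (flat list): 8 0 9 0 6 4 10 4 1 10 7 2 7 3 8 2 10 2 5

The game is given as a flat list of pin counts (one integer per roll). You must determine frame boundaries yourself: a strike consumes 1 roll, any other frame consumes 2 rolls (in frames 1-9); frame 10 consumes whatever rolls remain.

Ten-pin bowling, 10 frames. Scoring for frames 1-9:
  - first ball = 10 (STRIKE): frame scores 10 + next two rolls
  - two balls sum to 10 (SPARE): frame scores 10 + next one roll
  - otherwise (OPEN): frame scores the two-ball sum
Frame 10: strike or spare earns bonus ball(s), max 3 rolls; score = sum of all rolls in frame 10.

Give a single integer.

Frame 1: OPEN (8+0=8). Cumulative: 8
Frame 2: OPEN (9+0=9). Cumulative: 17
Frame 3: SPARE (6+4=10). 10 + next roll (10) = 20. Cumulative: 37
Frame 4: STRIKE. 10 + next two rolls (4+1) = 15. Cumulative: 52
Frame 5: OPEN (4+1=5). Cumulative: 57
Frame 6: STRIKE. 10 + next two rolls (7+2) = 19. Cumulative: 76
Frame 7: OPEN (7+2=9). Cumulative: 85
Frame 8: SPARE (7+3=10). 10 + next roll (8) = 18. Cumulative: 103
Frame 9: SPARE (8+2=10). 10 + next roll (10) = 20. Cumulative: 123
Frame 10: STRIKE. Sum of all frame-10 rolls (10+2+5) = 17. Cumulative: 140

Answer: 140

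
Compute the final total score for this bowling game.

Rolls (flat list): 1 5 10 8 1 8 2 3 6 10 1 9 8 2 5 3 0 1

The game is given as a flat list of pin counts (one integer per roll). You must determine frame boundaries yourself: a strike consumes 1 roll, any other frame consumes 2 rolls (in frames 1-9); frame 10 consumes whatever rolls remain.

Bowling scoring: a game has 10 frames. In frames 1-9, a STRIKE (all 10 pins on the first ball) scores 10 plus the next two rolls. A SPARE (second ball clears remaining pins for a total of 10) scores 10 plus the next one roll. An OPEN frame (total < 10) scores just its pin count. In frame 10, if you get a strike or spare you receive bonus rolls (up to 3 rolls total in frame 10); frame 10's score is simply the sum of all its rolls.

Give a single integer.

Answer: 118

Derivation:
Frame 1: OPEN (1+5=6). Cumulative: 6
Frame 2: STRIKE. 10 + next two rolls (8+1) = 19. Cumulative: 25
Frame 3: OPEN (8+1=9). Cumulative: 34
Frame 4: SPARE (8+2=10). 10 + next roll (3) = 13. Cumulative: 47
Frame 5: OPEN (3+6=9). Cumulative: 56
Frame 6: STRIKE. 10 + next two rolls (1+9) = 20. Cumulative: 76
Frame 7: SPARE (1+9=10). 10 + next roll (8) = 18. Cumulative: 94
Frame 8: SPARE (8+2=10). 10 + next roll (5) = 15. Cumulative: 109
Frame 9: OPEN (5+3=8). Cumulative: 117
Frame 10: OPEN. Sum of all frame-10 rolls (0+1) = 1. Cumulative: 118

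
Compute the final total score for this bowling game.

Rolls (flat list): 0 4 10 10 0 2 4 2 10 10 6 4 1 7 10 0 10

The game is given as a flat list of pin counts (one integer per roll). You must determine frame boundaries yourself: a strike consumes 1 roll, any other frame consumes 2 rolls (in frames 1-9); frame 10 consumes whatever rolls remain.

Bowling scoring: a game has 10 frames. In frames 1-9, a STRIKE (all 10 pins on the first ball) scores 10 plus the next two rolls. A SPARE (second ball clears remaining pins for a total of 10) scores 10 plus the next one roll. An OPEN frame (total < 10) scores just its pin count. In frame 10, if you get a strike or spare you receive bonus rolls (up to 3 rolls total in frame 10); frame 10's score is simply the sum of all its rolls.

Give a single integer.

Frame 1: OPEN (0+4=4). Cumulative: 4
Frame 2: STRIKE. 10 + next two rolls (10+0) = 20. Cumulative: 24
Frame 3: STRIKE. 10 + next two rolls (0+2) = 12. Cumulative: 36
Frame 4: OPEN (0+2=2). Cumulative: 38
Frame 5: OPEN (4+2=6). Cumulative: 44
Frame 6: STRIKE. 10 + next two rolls (10+6) = 26. Cumulative: 70
Frame 7: STRIKE. 10 + next two rolls (6+4) = 20. Cumulative: 90
Frame 8: SPARE (6+4=10). 10 + next roll (1) = 11. Cumulative: 101
Frame 9: OPEN (1+7=8). Cumulative: 109
Frame 10: STRIKE. Sum of all frame-10 rolls (10+0+10) = 20. Cumulative: 129

Answer: 129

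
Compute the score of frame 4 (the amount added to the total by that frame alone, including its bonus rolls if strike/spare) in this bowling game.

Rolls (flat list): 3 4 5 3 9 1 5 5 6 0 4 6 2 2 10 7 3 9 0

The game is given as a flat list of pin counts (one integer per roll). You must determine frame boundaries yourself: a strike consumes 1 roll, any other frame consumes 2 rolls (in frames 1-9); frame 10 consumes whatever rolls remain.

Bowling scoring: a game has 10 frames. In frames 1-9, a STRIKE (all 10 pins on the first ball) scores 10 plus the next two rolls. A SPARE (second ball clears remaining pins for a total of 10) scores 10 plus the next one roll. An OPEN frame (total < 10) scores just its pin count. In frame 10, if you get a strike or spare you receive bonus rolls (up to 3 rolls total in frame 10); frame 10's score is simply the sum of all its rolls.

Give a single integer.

Answer: 16

Derivation:
Frame 1: OPEN (3+4=7). Cumulative: 7
Frame 2: OPEN (5+3=8). Cumulative: 15
Frame 3: SPARE (9+1=10). 10 + next roll (5) = 15. Cumulative: 30
Frame 4: SPARE (5+5=10). 10 + next roll (6) = 16. Cumulative: 46
Frame 5: OPEN (6+0=6). Cumulative: 52
Frame 6: SPARE (4+6=10). 10 + next roll (2) = 12. Cumulative: 64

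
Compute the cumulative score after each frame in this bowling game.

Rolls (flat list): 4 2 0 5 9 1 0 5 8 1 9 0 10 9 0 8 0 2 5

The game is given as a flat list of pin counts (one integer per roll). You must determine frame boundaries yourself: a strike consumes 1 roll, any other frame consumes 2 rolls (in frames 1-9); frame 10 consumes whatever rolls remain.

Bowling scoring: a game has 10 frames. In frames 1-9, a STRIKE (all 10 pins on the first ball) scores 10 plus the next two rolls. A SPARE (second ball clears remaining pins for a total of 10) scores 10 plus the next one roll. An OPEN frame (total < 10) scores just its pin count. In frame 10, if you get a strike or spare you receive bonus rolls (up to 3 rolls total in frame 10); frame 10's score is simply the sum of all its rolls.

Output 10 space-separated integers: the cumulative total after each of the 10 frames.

Answer: 6 11 21 26 35 44 63 72 80 87

Derivation:
Frame 1: OPEN (4+2=6). Cumulative: 6
Frame 2: OPEN (0+5=5). Cumulative: 11
Frame 3: SPARE (9+1=10). 10 + next roll (0) = 10. Cumulative: 21
Frame 4: OPEN (0+5=5). Cumulative: 26
Frame 5: OPEN (8+1=9). Cumulative: 35
Frame 6: OPEN (9+0=9). Cumulative: 44
Frame 7: STRIKE. 10 + next two rolls (9+0) = 19. Cumulative: 63
Frame 8: OPEN (9+0=9). Cumulative: 72
Frame 9: OPEN (8+0=8). Cumulative: 80
Frame 10: OPEN. Sum of all frame-10 rolls (2+5) = 7. Cumulative: 87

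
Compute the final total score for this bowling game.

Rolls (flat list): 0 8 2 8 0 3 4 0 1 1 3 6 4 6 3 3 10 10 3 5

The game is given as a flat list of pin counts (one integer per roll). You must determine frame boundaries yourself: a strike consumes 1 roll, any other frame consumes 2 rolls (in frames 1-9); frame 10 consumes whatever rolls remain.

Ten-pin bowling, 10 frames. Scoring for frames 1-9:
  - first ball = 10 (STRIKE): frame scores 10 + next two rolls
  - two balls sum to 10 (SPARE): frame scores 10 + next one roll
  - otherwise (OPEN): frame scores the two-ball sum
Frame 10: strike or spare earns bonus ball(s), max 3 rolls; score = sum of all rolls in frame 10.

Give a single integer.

Frame 1: OPEN (0+8=8). Cumulative: 8
Frame 2: SPARE (2+8=10). 10 + next roll (0) = 10. Cumulative: 18
Frame 3: OPEN (0+3=3). Cumulative: 21
Frame 4: OPEN (4+0=4). Cumulative: 25
Frame 5: OPEN (1+1=2). Cumulative: 27
Frame 6: OPEN (3+6=9). Cumulative: 36
Frame 7: SPARE (4+6=10). 10 + next roll (3) = 13. Cumulative: 49
Frame 8: OPEN (3+3=6). Cumulative: 55
Frame 9: STRIKE. 10 + next two rolls (10+3) = 23. Cumulative: 78
Frame 10: STRIKE. Sum of all frame-10 rolls (10+3+5) = 18. Cumulative: 96

Answer: 96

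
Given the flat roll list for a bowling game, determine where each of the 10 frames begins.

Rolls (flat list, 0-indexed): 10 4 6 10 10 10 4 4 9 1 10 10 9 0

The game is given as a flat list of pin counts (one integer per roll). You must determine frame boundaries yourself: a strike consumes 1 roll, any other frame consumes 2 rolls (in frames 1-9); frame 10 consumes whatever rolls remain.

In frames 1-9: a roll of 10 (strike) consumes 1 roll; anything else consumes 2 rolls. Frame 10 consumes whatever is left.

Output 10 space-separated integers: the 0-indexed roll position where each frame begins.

Frame 1 starts at roll index 0: roll=10 (strike), consumes 1 roll
Frame 2 starts at roll index 1: rolls=4,6 (sum=10), consumes 2 rolls
Frame 3 starts at roll index 3: roll=10 (strike), consumes 1 roll
Frame 4 starts at roll index 4: roll=10 (strike), consumes 1 roll
Frame 5 starts at roll index 5: roll=10 (strike), consumes 1 roll
Frame 6 starts at roll index 6: rolls=4,4 (sum=8), consumes 2 rolls
Frame 7 starts at roll index 8: rolls=9,1 (sum=10), consumes 2 rolls
Frame 8 starts at roll index 10: roll=10 (strike), consumes 1 roll
Frame 9 starts at roll index 11: roll=10 (strike), consumes 1 roll
Frame 10 starts at roll index 12: 2 remaining rolls

Answer: 0 1 3 4 5 6 8 10 11 12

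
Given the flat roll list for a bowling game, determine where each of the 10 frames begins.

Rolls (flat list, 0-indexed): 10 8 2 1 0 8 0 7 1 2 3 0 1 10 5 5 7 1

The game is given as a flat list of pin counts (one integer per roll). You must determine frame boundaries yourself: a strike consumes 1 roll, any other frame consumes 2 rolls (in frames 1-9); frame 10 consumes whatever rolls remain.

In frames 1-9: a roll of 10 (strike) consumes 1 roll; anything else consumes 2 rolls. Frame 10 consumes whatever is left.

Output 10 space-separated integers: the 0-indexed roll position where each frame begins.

Frame 1 starts at roll index 0: roll=10 (strike), consumes 1 roll
Frame 2 starts at roll index 1: rolls=8,2 (sum=10), consumes 2 rolls
Frame 3 starts at roll index 3: rolls=1,0 (sum=1), consumes 2 rolls
Frame 4 starts at roll index 5: rolls=8,0 (sum=8), consumes 2 rolls
Frame 5 starts at roll index 7: rolls=7,1 (sum=8), consumes 2 rolls
Frame 6 starts at roll index 9: rolls=2,3 (sum=5), consumes 2 rolls
Frame 7 starts at roll index 11: rolls=0,1 (sum=1), consumes 2 rolls
Frame 8 starts at roll index 13: roll=10 (strike), consumes 1 roll
Frame 9 starts at roll index 14: rolls=5,5 (sum=10), consumes 2 rolls
Frame 10 starts at roll index 16: 2 remaining rolls

Answer: 0 1 3 5 7 9 11 13 14 16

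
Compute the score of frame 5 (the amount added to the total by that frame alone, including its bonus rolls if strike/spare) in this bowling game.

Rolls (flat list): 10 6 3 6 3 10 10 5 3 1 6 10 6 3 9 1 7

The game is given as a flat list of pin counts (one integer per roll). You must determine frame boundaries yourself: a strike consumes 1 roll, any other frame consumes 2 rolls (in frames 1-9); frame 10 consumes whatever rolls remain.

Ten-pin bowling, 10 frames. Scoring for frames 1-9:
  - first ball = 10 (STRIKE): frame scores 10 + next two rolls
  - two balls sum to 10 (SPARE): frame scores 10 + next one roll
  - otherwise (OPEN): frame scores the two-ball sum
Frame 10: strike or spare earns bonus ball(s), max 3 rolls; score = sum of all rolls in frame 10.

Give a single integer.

Answer: 18

Derivation:
Frame 1: STRIKE. 10 + next two rolls (6+3) = 19. Cumulative: 19
Frame 2: OPEN (6+3=9). Cumulative: 28
Frame 3: OPEN (6+3=9). Cumulative: 37
Frame 4: STRIKE. 10 + next two rolls (10+5) = 25. Cumulative: 62
Frame 5: STRIKE. 10 + next two rolls (5+3) = 18. Cumulative: 80
Frame 6: OPEN (5+3=8). Cumulative: 88
Frame 7: OPEN (1+6=7). Cumulative: 95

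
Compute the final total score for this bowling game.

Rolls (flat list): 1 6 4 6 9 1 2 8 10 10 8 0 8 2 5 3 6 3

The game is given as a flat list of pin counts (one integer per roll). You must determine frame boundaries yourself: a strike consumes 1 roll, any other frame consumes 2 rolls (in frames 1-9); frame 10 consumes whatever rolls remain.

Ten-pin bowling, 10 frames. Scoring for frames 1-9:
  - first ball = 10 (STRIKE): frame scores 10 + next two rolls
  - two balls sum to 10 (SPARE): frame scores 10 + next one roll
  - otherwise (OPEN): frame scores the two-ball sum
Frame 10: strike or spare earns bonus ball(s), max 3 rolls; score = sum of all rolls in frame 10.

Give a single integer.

Frame 1: OPEN (1+6=7). Cumulative: 7
Frame 2: SPARE (4+6=10). 10 + next roll (9) = 19. Cumulative: 26
Frame 3: SPARE (9+1=10). 10 + next roll (2) = 12. Cumulative: 38
Frame 4: SPARE (2+8=10). 10 + next roll (10) = 20. Cumulative: 58
Frame 5: STRIKE. 10 + next two rolls (10+8) = 28. Cumulative: 86
Frame 6: STRIKE. 10 + next two rolls (8+0) = 18. Cumulative: 104
Frame 7: OPEN (8+0=8). Cumulative: 112
Frame 8: SPARE (8+2=10). 10 + next roll (5) = 15. Cumulative: 127
Frame 9: OPEN (5+3=8). Cumulative: 135
Frame 10: OPEN. Sum of all frame-10 rolls (6+3) = 9. Cumulative: 144

Answer: 144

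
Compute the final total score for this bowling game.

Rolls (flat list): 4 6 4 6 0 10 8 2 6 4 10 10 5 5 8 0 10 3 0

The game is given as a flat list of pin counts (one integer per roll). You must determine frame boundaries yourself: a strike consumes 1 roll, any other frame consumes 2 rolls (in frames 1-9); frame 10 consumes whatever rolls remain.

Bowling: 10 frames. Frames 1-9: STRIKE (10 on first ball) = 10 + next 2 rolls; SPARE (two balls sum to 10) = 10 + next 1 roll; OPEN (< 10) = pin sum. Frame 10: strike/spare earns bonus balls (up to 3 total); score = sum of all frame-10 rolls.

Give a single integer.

Answer: 162

Derivation:
Frame 1: SPARE (4+6=10). 10 + next roll (4) = 14. Cumulative: 14
Frame 2: SPARE (4+6=10). 10 + next roll (0) = 10. Cumulative: 24
Frame 3: SPARE (0+10=10). 10 + next roll (8) = 18. Cumulative: 42
Frame 4: SPARE (8+2=10). 10 + next roll (6) = 16. Cumulative: 58
Frame 5: SPARE (6+4=10). 10 + next roll (10) = 20. Cumulative: 78
Frame 6: STRIKE. 10 + next two rolls (10+5) = 25. Cumulative: 103
Frame 7: STRIKE. 10 + next two rolls (5+5) = 20. Cumulative: 123
Frame 8: SPARE (5+5=10). 10 + next roll (8) = 18. Cumulative: 141
Frame 9: OPEN (8+0=8). Cumulative: 149
Frame 10: STRIKE. Sum of all frame-10 rolls (10+3+0) = 13. Cumulative: 162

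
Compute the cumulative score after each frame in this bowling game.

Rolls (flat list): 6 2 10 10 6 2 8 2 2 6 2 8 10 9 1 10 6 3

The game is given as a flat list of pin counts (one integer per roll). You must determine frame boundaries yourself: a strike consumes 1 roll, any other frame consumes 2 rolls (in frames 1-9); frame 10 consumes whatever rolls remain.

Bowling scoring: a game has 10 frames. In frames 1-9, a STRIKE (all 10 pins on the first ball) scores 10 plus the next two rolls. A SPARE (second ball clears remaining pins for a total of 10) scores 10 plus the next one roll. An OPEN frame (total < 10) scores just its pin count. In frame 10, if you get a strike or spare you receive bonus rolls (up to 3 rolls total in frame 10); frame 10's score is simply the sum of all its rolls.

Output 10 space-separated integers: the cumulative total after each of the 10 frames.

Frame 1: OPEN (6+2=8). Cumulative: 8
Frame 2: STRIKE. 10 + next two rolls (10+6) = 26. Cumulative: 34
Frame 3: STRIKE. 10 + next two rolls (6+2) = 18. Cumulative: 52
Frame 4: OPEN (6+2=8). Cumulative: 60
Frame 5: SPARE (8+2=10). 10 + next roll (2) = 12. Cumulative: 72
Frame 6: OPEN (2+6=8). Cumulative: 80
Frame 7: SPARE (2+8=10). 10 + next roll (10) = 20. Cumulative: 100
Frame 8: STRIKE. 10 + next two rolls (9+1) = 20. Cumulative: 120
Frame 9: SPARE (9+1=10). 10 + next roll (10) = 20. Cumulative: 140
Frame 10: STRIKE. Sum of all frame-10 rolls (10+6+3) = 19. Cumulative: 159

Answer: 8 34 52 60 72 80 100 120 140 159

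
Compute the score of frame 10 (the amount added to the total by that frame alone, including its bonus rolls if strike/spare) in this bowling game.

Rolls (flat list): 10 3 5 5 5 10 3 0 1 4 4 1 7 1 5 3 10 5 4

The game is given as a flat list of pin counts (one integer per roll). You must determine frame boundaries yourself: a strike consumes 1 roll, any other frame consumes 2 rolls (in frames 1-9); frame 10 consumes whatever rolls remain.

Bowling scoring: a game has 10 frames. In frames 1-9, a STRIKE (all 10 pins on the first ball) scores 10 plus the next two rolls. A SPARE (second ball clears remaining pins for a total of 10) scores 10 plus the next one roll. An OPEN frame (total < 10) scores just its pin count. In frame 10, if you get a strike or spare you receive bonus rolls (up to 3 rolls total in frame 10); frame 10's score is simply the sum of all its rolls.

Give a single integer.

Frame 1: STRIKE. 10 + next two rolls (3+5) = 18. Cumulative: 18
Frame 2: OPEN (3+5=8). Cumulative: 26
Frame 3: SPARE (5+5=10). 10 + next roll (10) = 20. Cumulative: 46
Frame 4: STRIKE. 10 + next two rolls (3+0) = 13. Cumulative: 59
Frame 5: OPEN (3+0=3). Cumulative: 62
Frame 6: OPEN (1+4=5). Cumulative: 67
Frame 7: OPEN (4+1=5). Cumulative: 72
Frame 8: OPEN (7+1=8). Cumulative: 80
Frame 9: OPEN (5+3=8). Cumulative: 88
Frame 10: STRIKE. Sum of all frame-10 rolls (10+5+4) = 19. Cumulative: 107

Answer: 19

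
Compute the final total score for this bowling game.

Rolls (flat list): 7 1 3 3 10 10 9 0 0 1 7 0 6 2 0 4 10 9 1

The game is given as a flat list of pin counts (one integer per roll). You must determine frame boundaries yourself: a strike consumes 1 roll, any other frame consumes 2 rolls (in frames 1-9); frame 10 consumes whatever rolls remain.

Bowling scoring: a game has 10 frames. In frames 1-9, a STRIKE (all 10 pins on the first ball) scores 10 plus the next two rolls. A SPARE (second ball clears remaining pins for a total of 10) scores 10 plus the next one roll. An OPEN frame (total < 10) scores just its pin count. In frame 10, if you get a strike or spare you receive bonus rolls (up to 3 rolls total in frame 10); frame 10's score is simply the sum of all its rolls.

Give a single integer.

Answer: 111

Derivation:
Frame 1: OPEN (7+1=8). Cumulative: 8
Frame 2: OPEN (3+3=6). Cumulative: 14
Frame 3: STRIKE. 10 + next two rolls (10+9) = 29. Cumulative: 43
Frame 4: STRIKE. 10 + next two rolls (9+0) = 19. Cumulative: 62
Frame 5: OPEN (9+0=9). Cumulative: 71
Frame 6: OPEN (0+1=1). Cumulative: 72
Frame 7: OPEN (7+0=7). Cumulative: 79
Frame 8: OPEN (6+2=8). Cumulative: 87
Frame 9: OPEN (0+4=4). Cumulative: 91
Frame 10: STRIKE. Sum of all frame-10 rolls (10+9+1) = 20. Cumulative: 111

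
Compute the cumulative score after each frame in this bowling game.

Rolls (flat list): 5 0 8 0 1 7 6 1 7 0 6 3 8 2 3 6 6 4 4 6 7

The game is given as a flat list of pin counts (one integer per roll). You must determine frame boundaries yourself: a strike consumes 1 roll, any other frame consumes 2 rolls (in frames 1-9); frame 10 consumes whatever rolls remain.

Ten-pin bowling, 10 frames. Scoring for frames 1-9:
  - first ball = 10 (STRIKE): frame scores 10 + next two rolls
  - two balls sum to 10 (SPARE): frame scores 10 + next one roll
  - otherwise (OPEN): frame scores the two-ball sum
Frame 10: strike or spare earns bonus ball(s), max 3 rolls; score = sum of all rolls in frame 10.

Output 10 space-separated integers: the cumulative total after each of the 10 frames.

Frame 1: OPEN (5+0=5). Cumulative: 5
Frame 2: OPEN (8+0=8). Cumulative: 13
Frame 3: OPEN (1+7=8). Cumulative: 21
Frame 4: OPEN (6+1=7). Cumulative: 28
Frame 5: OPEN (7+0=7). Cumulative: 35
Frame 6: OPEN (6+3=9). Cumulative: 44
Frame 7: SPARE (8+2=10). 10 + next roll (3) = 13. Cumulative: 57
Frame 8: OPEN (3+6=9). Cumulative: 66
Frame 9: SPARE (6+4=10). 10 + next roll (4) = 14. Cumulative: 80
Frame 10: SPARE. Sum of all frame-10 rolls (4+6+7) = 17. Cumulative: 97

Answer: 5 13 21 28 35 44 57 66 80 97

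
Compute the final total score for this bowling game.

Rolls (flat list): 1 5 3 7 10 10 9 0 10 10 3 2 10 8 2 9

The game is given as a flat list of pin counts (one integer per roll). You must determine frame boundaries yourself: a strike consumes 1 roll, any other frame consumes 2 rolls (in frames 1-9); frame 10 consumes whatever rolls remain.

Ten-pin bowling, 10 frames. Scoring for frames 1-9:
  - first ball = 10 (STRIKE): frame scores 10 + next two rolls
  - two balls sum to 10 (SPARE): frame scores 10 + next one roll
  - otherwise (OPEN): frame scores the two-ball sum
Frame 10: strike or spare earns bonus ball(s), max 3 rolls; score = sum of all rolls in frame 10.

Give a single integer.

Answer: 165

Derivation:
Frame 1: OPEN (1+5=6). Cumulative: 6
Frame 2: SPARE (3+7=10). 10 + next roll (10) = 20. Cumulative: 26
Frame 3: STRIKE. 10 + next two rolls (10+9) = 29. Cumulative: 55
Frame 4: STRIKE. 10 + next two rolls (9+0) = 19. Cumulative: 74
Frame 5: OPEN (9+0=9). Cumulative: 83
Frame 6: STRIKE. 10 + next two rolls (10+3) = 23. Cumulative: 106
Frame 7: STRIKE. 10 + next two rolls (3+2) = 15. Cumulative: 121
Frame 8: OPEN (3+2=5). Cumulative: 126
Frame 9: STRIKE. 10 + next two rolls (8+2) = 20. Cumulative: 146
Frame 10: SPARE. Sum of all frame-10 rolls (8+2+9) = 19. Cumulative: 165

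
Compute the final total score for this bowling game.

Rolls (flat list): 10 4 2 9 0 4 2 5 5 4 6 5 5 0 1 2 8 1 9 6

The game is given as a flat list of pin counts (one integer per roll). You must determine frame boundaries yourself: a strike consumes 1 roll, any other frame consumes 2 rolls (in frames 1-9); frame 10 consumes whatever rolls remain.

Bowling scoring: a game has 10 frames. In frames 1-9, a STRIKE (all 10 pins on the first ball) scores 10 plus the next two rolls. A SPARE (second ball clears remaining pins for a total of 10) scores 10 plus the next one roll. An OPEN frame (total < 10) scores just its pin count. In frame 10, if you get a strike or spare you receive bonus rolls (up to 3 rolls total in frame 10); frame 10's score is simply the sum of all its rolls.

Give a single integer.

Answer: 104

Derivation:
Frame 1: STRIKE. 10 + next two rolls (4+2) = 16. Cumulative: 16
Frame 2: OPEN (4+2=6). Cumulative: 22
Frame 3: OPEN (9+0=9). Cumulative: 31
Frame 4: OPEN (4+2=6). Cumulative: 37
Frame 5: SPARE (5+5=10). 10 + next roll (4) = 14. Cumulative: 51
Frame 6: SPARE (4+6=10). 10 + next roll (5) = 15. Cumulative: 66
Frame 7: SPARE (5+5=10). 10 + next roll (0) = 10. Cumulative: 76
Frame 8: OPEN (0+1=1). Cumulative: 77
Frame 9: SPARE (2+8=10). 10 + next roll (1) = 11. Cumulative: 88
Frame 10: SPARE. Sum of all frame-10 rolls (1+9+6) = 16. Cumulative: 104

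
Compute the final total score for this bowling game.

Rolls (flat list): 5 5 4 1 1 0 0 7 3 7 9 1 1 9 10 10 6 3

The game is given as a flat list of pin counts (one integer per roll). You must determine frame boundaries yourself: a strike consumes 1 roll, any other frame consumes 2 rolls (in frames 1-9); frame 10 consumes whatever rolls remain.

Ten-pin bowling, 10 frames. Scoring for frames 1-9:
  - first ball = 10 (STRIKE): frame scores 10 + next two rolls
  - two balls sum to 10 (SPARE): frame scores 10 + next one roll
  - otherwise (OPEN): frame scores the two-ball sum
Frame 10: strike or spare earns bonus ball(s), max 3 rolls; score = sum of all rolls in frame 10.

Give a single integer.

Answer: 131

Derivation:
Frame 1: SPARE (5+5=10). 10 + next roll (4) = 14. Cumulative: 14
Frame 2: OPEN (4+1=5). Cumulative: 19
Frame 3: OPEN (1+0=1). Cumulative: 20
Frame 4: OPEN (0+7=7). Cumulative: 27
Frame 5: SPARE (3+7=10). 10 + next roll (9) = 19. Cumulative: 46
Frame 6: SPARE (9+1=10). 10 + next roll (1) = 11. Cumulative: 57
Frame 7: SPARE (1+9=10). 10 + next roll (10) = 20. Cumulative: 77
Frame 8: STRIKE. 10 + next two rolls (10+6) = 26. Cumulative: 103
Frame 9: STRIKE. 10 + next two rolls (6+3) = 19. Cumulative: 122
Frame 10: OPEN. Sum of all frame-10 rolls (6+3) = 9. Cumulative: 131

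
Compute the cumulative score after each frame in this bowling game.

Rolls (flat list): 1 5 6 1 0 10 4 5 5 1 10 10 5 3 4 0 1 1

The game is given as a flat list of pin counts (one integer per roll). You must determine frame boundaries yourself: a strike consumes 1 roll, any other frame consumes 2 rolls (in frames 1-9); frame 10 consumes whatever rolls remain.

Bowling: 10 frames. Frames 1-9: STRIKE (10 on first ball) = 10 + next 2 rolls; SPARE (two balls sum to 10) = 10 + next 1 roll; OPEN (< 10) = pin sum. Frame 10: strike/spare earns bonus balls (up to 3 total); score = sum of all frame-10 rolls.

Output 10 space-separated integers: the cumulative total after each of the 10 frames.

Frame 1: OPEN (1+5=6). Cumulative: 6
Frame 2: OPEN (6+1=7). Cumulative: 13
Frame 3: SPARE (0+10=10). 10 + next roll (4) = 14. Cumulative: 27
Frame 4: OPEN (4+5=9). Cumulative: 36
Frame 5: OPEN (5+1=6). Cumulative: 42
Frame 6: STRIKE. 10 + next two rolls (10+5) = 25. Cumulative: 67
Frame 7: STRIKE. 10 + next two rolls (5+3) = 18. Cumulative: 85
Frame 8: OPEN (5+3=8). Cumulative: 93
Frame 9: OPEN (4+0=4). Cumulative: 97
Frame 10: OPEN. Sum of all frame-10 rolls (1+1) = 2. Cumulative: 99

Answer: 6 13 27 36 42 67 85 93 97 99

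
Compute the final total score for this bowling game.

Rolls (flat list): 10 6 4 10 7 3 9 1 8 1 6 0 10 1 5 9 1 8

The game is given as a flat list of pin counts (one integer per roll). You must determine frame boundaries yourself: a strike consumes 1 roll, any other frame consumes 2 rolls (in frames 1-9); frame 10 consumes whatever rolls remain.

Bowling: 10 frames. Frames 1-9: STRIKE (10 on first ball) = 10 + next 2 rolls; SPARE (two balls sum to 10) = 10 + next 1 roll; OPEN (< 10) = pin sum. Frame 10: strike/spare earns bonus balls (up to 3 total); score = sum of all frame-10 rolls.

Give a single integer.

Frame 1: STRIKE. 10 + next two rolls (6+4) = 20. Cumulative: 20
Frame 2: SPARE (6+4=10). 10 + next roll (10) = 20. Cumulative: 40
Frame 3: STRIKE. 10 + next two rolls (7+3) = 20. Cumulative: 60
Frame 4: SPARE (7+3=10). 10 + next roll (9) = 19. Cumulative: 79
Frame 5: SPARE (9+1=10). 10 + next roll (8) = 18. Cumulative: 97
Frame 6: OPEN (8+1=9). Cumulative: 106
Frame 7: OPEN (6+0=6). Cumulative: 112
Frame 8: STRIKE. 10 + next two rolls (1+5) = 16. Cumulative: 128
Frame 9: OPEN (1+5=6). Cumulative: 134
Frame 10: SPARE. Sum of all frame-10 rolls (9+1+8) = 18. Cumulative: 152

Answer: 152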